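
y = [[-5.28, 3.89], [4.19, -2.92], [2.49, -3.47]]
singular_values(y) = [9.27, 1.22]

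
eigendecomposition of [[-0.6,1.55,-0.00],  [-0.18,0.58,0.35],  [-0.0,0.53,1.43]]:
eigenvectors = [[-0.95, -0.94, 0.2],[-0.3, -0.32, 0.29],[0.10, 0.11, 0.94]]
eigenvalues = [-0.11, -0.07, 1.59]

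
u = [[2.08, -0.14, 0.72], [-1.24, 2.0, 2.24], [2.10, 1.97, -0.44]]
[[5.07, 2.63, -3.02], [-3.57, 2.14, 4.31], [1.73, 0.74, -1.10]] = u @ [[2.12,0.75,-1.45], [-1.23,-0.1,1.03], [0.68,1.46,0.20]]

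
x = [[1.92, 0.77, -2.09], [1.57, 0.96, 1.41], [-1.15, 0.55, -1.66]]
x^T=[[1.92, 1.57, -1.15], [0.77, 0.96, 0.55], [-2.09, 1.41, -1.66]]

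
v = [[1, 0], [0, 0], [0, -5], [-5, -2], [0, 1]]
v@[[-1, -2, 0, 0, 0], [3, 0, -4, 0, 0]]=[[-1, -2, 0, 0, 0], [0, 0, 0, 0, 0], [-15, 0, 20, 0, 0], [-1, 10, 8, 0, 0], [3, 0, -4, 0, 0]]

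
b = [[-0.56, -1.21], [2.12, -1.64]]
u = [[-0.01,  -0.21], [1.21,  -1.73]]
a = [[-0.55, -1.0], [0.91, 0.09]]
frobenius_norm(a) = 1.46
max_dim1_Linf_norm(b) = 2.12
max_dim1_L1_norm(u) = 2.94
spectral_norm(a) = 1.31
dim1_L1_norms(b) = [1.77, 3.76]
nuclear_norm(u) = 2.25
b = u + a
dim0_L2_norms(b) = [2.19, 2.04]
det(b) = 3.48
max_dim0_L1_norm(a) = 1.46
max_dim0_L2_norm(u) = 1.74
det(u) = 0.27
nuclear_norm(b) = 3.99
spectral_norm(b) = 2.70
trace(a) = -0.46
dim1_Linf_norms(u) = [0.21, 1.73]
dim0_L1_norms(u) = [1.22, 1.94]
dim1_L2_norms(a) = [1.14, 0.91]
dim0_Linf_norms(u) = [1.21, 1.73]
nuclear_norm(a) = 1.96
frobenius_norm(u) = 2.12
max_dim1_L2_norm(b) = 2.68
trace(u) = -1.74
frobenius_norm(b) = 2.99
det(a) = 0.86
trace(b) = -2.20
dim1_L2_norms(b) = [1.33, 2.68]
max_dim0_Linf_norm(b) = 2.12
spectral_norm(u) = 2.12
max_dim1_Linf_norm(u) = 1.73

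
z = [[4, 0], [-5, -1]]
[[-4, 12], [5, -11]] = z@[[-1, 3], [0, -4]]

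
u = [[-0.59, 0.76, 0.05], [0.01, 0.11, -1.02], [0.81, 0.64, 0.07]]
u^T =[[-0.59,0.01,0.81], [0.76,0.11,0.64], [0.05,-1.02,0.07]]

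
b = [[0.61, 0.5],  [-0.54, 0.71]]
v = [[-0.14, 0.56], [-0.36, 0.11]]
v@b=[[-0.39, 0.33], [-0.28, -0.1]]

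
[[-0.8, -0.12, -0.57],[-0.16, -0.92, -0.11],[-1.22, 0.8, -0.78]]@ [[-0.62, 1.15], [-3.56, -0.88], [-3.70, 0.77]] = [[3.03,-1.25], [3.78,0.54], [0.79,-2.71]]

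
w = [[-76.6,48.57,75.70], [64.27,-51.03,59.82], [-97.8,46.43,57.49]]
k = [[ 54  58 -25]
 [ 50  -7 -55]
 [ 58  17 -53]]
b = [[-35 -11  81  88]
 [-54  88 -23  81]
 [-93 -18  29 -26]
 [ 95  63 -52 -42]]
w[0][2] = 75.7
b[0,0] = -35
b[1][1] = 88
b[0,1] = -11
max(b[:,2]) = 81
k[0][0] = 54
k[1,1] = -7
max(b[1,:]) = 88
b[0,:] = [-35, -11, 81, 88]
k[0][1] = 58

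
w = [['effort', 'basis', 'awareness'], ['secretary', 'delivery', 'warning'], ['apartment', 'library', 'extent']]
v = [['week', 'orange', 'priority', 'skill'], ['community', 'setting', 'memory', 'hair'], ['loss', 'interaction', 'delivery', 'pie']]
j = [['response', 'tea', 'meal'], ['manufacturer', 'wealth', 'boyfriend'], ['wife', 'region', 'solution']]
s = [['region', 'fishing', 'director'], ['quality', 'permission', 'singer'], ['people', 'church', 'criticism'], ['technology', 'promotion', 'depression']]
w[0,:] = ['effort', 'basis', 'awareness']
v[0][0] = 'week'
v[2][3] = 'pie'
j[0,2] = 'meal'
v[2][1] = 'interaction'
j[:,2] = ['meal', 'boyfriend', 'solution']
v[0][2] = 'priority'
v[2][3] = 'pie'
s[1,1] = 'permission'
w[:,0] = ['effort', 'secretary', 'apartment']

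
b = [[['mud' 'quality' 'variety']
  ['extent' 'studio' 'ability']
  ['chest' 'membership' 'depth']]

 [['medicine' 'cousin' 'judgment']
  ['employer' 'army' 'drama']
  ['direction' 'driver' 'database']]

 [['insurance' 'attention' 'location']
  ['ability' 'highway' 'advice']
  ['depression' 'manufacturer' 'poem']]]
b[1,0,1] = 'cousin'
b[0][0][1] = 'quality'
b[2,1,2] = 'advice'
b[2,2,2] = 'poem'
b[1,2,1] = 'driver'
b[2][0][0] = 'insurance'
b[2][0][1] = 'attention'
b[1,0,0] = 'medicine'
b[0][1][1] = 'studio'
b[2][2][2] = 'poem'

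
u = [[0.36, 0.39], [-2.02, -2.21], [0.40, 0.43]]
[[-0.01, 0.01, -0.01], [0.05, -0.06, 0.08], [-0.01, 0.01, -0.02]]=u @ [[-0.06, 0.05, -0.07], [0.03, -0.02, 0.03]]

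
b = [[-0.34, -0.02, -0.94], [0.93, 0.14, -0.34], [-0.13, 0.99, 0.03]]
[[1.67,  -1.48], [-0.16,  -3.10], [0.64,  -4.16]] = b@[[-0.81,-1.81], [0.59,-4.51], [-1.50,2.32]]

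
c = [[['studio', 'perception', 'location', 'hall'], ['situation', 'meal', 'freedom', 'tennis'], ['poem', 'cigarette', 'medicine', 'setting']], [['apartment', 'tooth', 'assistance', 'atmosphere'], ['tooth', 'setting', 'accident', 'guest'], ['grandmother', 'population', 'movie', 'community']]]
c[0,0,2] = 'location'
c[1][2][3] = 'community'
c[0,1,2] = 'freedom'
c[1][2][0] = 'grandmother'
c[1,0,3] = 'atmosphere'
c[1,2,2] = 'movie'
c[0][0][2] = 'location'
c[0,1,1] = 'meal'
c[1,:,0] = ['apartment', 'tooth', 'grandmother']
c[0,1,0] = 'situation'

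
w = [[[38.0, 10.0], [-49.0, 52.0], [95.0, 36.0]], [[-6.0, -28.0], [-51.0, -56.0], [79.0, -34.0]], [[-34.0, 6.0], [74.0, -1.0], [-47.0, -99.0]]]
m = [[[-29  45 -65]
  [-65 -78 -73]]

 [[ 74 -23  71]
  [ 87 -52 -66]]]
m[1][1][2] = -66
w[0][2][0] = 95.0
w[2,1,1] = -1.0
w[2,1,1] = -1.0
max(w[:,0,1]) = 10.0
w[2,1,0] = 74.0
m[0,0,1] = 45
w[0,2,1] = 36.0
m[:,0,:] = [[-29, 45, -65], [74, -23, 71]]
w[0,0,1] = 10.0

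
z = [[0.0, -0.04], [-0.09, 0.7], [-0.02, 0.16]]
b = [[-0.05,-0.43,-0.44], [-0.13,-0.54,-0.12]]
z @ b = [[0.01, 0.02, 0.00], [-0.09, -0.34, -0.04], [-0.02, -0.08, -0.01]]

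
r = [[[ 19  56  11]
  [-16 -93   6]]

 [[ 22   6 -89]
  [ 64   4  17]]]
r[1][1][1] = 4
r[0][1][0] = -16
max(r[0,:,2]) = 11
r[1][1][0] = 64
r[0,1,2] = 6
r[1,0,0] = 22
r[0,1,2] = 6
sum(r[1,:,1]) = 10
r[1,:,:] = [[22, 6, -89], [64, 4, 17]]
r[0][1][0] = -16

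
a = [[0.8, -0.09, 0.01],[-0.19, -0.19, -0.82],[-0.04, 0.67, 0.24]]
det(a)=0.395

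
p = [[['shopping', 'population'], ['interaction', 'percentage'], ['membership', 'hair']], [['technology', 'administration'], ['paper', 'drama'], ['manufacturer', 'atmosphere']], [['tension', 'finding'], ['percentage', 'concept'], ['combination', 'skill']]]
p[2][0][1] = 'finding'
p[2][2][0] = 'combination'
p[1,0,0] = 'technology'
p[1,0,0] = 'technology'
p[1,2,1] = 'atmosphere'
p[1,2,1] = 'atmosphere'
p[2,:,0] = ['tension', 'percentage', 'combination']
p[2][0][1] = 'finding'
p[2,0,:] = ['tension', 'finding']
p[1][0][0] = 'technology'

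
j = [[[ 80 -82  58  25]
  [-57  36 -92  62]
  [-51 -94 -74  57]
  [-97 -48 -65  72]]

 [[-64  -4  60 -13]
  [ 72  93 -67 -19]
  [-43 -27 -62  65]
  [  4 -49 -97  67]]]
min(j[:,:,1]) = -94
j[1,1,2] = -67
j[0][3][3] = 72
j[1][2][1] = -27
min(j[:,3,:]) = -97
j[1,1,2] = -67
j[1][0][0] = -64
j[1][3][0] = 4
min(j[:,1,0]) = -57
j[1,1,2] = -67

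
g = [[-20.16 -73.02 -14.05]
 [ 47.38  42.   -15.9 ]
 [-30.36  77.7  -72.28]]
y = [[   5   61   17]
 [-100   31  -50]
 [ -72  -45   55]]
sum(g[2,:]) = -24.939999999999998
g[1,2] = -15.9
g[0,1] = -73.02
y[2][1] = -45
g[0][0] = -20.16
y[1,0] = -100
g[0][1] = -73.02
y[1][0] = -100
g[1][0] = 47.38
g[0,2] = -14.05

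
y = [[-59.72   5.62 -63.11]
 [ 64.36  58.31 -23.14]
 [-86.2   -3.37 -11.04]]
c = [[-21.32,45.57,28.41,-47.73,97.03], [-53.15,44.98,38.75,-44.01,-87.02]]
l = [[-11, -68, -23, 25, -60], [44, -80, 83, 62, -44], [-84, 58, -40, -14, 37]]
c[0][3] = -47.73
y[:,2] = [-63.11, -23.14, -11.04]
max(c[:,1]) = 45.57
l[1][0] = 44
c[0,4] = 97.03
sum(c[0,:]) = 101.96000000000001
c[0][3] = -47.73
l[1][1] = -80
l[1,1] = -80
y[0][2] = -63.11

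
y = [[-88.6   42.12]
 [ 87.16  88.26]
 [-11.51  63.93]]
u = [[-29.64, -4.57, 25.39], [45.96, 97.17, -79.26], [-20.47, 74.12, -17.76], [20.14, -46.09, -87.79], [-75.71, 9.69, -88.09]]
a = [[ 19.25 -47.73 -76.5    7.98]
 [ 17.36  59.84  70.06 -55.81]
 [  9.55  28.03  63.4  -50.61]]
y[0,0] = -88.6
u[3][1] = -46.09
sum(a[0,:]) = -96.99999999999999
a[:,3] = [7.98, -55.81, -50.61]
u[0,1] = -4.57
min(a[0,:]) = -76.5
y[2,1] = 63.93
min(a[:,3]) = -55.81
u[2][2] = -17.76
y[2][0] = -11.51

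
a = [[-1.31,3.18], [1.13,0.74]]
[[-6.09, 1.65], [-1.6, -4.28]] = a @ [[-0.13, -3.25], [-1.97, -0.82]]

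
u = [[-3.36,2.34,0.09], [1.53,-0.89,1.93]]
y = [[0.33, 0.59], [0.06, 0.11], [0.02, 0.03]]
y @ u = [[-0.21, 0.25, 1.17], [-0.03, 0.04, 0.22], [-0.02, 0.02, 0.06]]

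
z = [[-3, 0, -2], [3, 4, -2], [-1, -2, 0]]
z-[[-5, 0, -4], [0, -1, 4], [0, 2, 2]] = [[2, 0, 2], [3, 5, -6], [-1, -4, -2]]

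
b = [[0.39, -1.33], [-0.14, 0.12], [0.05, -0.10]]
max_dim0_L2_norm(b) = 1.34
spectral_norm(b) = 1.40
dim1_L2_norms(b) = [1.39, 0.18, 0.11]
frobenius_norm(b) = 1.40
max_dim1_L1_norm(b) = 1.72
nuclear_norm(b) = 1.50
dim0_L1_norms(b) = [0.58, 1.55]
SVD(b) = [[-0.99, -0.12],[0.11, -0.97],[-0.08, 0.19]] @ diag([1.3989824871787775, 0.10172512259556772]) @ [[-0.29, 0.96], [0.96, 0.29]]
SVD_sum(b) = [[0.40, -1.33], [-0.05, 0.15], [0.03, -0.11]] + [[-0.01, -0.00], [-0.09, -0.03], [0.02, 0.01]]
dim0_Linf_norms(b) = [0.39, 1.33]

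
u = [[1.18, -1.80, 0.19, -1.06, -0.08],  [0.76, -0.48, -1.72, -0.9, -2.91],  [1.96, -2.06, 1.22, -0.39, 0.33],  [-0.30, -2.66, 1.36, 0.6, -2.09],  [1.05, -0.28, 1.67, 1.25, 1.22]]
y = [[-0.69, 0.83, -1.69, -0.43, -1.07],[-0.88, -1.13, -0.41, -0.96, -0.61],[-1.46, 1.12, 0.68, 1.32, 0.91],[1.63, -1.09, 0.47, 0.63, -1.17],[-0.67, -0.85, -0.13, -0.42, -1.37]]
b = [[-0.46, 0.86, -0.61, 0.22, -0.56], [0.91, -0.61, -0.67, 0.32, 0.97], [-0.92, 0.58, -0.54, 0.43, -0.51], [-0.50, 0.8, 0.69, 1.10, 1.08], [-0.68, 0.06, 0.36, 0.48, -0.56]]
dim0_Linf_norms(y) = [1.63, 1.13, 1.69, 1.32, 1.37]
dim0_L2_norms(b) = [1.61, 1.45, 1.31, 1.33, 1.73]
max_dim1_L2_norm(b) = 1.93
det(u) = 5.11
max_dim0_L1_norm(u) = 7.28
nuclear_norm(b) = 6.39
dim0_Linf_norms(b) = [0.92, 0.86, 0.69, 1.1, 1.08]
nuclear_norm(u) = 12.98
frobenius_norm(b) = 3.34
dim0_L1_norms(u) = [5.25, 7.28, 6.16, 4.2, 6.63]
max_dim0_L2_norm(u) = 3.86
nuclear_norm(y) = 9.60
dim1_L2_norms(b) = [1.3, 1.64, 1.39, 1.93, 1.07]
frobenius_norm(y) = 4.94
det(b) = -0.85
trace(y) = -1.88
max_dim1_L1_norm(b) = 4.17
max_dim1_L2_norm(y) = 2.53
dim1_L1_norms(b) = [2.71, 3.48, 2.98, 4.17, 2.14]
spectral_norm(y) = 3.33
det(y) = -6.03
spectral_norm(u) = 4.79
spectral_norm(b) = 2.34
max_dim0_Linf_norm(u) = 2.91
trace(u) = 3.74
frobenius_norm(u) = 7.03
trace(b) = -1.07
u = b @ y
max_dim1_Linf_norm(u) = 2.91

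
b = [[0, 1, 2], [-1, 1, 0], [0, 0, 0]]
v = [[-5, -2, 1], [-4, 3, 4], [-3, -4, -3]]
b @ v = [[-10, -5, -2], [1, 5, 3], [0, 0, 0]]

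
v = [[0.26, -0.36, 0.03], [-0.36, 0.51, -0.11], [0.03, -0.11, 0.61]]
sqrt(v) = [[0.32, -0.39, -0.00], [-0.39, 0.59, -0.08], [-0.00, -0.08, 0.78]]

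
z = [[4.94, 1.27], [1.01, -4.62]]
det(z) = -24.106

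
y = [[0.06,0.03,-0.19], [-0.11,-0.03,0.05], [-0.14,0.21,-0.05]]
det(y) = 0.004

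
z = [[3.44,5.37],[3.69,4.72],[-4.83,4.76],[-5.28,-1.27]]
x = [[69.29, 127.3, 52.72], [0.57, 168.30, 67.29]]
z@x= [[241.42, 1341.68, 542.70], [258.37, 1264.11, 512.15], [-331.96, 186.25, 65.66], [-366.58, -885.88, -363.82]]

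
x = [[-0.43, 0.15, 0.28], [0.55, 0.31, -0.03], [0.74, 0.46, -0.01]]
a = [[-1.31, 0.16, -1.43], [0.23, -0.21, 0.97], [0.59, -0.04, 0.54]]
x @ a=[[0.76, -0.11, 0.91], [-0.67, 0.02, -0.50], [-0.87, 0.02, -0.62]]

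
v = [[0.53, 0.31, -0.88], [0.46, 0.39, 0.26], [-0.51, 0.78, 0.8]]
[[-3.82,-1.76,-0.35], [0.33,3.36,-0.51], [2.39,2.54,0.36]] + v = [[-3.29,-1.45,-1.23], [0.79,3.75,-0.25], [1.88,3.32,1.16]]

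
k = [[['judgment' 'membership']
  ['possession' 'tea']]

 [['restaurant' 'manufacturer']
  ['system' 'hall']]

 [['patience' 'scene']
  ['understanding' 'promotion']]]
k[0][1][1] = 'tea'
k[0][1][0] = 'possession'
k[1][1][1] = 'hall'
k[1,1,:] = ['system', 'hall']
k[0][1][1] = 'tea'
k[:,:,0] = [['judgment', 'possession'], ['restaurant', 'system'], ['patience', 'understanding']]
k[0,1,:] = ['possession', 'tea']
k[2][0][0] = 'patience'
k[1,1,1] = 'hall'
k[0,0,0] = 'judgment'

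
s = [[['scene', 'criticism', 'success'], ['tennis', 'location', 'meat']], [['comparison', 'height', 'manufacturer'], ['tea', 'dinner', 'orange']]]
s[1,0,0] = 'comparison'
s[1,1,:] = ['tea', 'dinner', 'orange']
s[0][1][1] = 'location'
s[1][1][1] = 'dinner'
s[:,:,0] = [['scene', 'tennis'], ['comparison', 'tea']]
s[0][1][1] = 'location'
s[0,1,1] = 'location'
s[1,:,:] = [['comparison', 'height', 'manufacturer'], ['tea', 'dinner', 'orange']]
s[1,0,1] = 'height'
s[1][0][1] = 'height'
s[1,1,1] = 'dinner'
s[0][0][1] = 'criticism'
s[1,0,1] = 'height'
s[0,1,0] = 'tennis'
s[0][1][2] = 'meat'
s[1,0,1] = 'height'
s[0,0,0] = 'scene'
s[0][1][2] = 'meat'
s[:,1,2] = ['meat', 'orange']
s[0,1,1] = 'location'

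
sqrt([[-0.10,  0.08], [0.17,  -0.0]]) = [[(0.08+0.29j), (0.09-0.13j)],[0.19-0.28j, 0.19+0.13j]]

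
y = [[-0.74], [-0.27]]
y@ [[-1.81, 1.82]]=[[1.34,-1.35], [0.49,-0.49]]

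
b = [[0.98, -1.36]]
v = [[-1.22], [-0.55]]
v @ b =[[-1.2, 1.66], [-0.54, 0.75]]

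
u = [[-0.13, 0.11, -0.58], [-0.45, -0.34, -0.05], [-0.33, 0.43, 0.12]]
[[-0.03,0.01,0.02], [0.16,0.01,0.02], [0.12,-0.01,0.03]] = u@[[-0.35,-0.01,-0.07], [-0.02,-0.02,0.03], [0.12,-0.02,-0.01]]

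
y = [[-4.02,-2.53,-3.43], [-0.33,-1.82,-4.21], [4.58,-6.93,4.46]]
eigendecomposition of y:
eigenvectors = [[-0.18+0.00j, (-0.82+0j), -0.82-0.00j], [(-0.42+0j), (-0.23+0.36j), -0.23-0.36j], [0.89+0.00j, (0.15+0.34j), (0.15-0.34j)]]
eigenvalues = [(6.84+0j), (-4.11+2.51j), (-4.11-2.51j)]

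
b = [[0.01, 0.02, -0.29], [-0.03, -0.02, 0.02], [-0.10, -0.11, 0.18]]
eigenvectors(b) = [[-0.73, 0.90, 0.7], [0.12, 0.21, -0.71], [0.67, 0.39, -0.05]]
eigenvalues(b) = [0.27, -0.11, 0.01]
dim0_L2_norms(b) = [0.1, 0.11, 0.34]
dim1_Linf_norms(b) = [0.29, 0.03, 0.18]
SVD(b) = [[-0.79, -0.61, 0.08],  [0.08, -0.24, -0.97],  [0.61, -0.76, 0.24]] @ diag([0.35753870892567896, 0.11359057890791682, 0.007953112794561743]) @ [[-0.20,-0.24,0.95], [0.68,0.67,0.31], [0.71,-0.71,-0.03]]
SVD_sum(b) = [[0.06, 0.07, -0.27], [-0.01, -0.01, 0.03], [-0.04, -0.05, 0.21]] + [[-0.05, -0.05, -0.02],[-0.02, -0.02, -0.01],[-0.06, -0.06, -0.03]] + [[0.0, -0.0, -0.00], [-0.01, 0.01, 0.0], [0.00, -0.0, -0.00]]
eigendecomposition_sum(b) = [[0.08, 0.09, -0.23], [-0.01, -0.02, 0.04], [-0.07, -0.08, 0.21]] + [[-0.07,-0.06,-0.06], [-0.02,-0.01,-0.02], [-0.03,-0.03,-0.03]] + [[0.0,-0.01,0.00],[-0.0,0.01,-0.00],[-0.0,0.00,-0.0]]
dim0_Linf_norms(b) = [0.1, 0.11, 0.29]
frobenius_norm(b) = 0.38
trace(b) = 0.17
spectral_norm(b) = 0.36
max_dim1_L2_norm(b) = 0.29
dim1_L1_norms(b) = [0.32, 0.07, 0.39]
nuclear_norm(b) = 0.48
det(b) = -0.00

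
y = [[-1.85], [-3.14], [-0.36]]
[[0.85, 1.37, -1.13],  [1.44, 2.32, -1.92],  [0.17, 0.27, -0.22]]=y@ [[-0.46,-0.74,0.61]]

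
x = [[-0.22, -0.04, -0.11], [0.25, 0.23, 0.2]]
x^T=[[-0.22, 0.25], [-0.04, 0.23], [-0.11, 0.20]]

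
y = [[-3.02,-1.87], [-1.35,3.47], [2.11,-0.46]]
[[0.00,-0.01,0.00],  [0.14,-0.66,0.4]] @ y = [[0.01, -0.03], [1.31, -2.74]]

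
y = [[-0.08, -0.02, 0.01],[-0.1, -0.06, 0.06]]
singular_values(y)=[0.15, 0.03]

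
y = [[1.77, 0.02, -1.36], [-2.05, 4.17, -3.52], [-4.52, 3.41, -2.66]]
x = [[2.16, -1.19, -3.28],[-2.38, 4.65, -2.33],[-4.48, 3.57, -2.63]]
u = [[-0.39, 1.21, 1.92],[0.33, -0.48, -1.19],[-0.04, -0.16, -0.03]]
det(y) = -14.31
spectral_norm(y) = 8.34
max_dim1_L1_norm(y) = 10.59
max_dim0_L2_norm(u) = 2.26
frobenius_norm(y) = 8.84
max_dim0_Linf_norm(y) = 4.52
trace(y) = 3.28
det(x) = -53.88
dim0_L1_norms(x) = [9.02, 9.41, 8.24]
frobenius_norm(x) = 9.45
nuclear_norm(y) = 11.80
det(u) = -0.00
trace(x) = 4.18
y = u + x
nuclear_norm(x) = 14.02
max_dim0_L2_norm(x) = 5.98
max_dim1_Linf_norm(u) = 1.92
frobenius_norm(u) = 2.66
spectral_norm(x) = 8.39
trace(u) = -0.90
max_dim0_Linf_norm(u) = 1.92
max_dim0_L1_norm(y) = 8.34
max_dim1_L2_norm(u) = 2.3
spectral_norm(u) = 2.65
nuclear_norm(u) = 2.91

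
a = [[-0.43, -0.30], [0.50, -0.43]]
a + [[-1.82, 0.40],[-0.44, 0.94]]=[[-2.25, 0.10],[0.06, 0.51]]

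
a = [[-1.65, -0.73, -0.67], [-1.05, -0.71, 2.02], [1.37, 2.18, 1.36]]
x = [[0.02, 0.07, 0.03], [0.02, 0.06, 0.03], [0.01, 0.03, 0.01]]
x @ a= [[-0.07, 0.00, 0.17], [-0.05, 0.01, 0.15], [-0.03, -0.01, 0.07]]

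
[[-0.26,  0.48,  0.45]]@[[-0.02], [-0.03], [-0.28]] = [[-0.14]]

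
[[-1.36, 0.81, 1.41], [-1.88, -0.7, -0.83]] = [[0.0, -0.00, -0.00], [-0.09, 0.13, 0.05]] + [[-1.36, 0.81, 1.41], [-1.79, -0.83, -0.88]]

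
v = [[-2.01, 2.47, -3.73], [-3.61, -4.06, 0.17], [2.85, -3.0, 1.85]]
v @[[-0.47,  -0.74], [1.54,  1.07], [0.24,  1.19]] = [[3.85, -0.31], [-4.51, -1.47], [-5.52, -3.12]]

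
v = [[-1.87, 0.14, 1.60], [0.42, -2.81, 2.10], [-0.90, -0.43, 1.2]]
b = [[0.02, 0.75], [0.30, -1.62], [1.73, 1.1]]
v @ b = [[2.77, 0.13],[2.8, 7.18],[1.93, 1.34]]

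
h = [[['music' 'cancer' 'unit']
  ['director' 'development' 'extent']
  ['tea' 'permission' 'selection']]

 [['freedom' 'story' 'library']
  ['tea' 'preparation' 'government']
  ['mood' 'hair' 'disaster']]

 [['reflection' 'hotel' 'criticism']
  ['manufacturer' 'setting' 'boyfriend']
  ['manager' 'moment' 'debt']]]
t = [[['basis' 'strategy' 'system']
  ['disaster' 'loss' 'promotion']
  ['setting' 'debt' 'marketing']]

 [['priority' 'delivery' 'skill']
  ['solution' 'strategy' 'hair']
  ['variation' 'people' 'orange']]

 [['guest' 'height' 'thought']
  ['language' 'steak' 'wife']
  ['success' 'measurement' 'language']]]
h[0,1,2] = 'extent'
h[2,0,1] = 'hotel'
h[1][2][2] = 'disaster'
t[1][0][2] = 'skill'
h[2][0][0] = 'reflection'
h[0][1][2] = 'extent'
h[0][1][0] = 'director'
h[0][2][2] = 'selection'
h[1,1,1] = 'preparation'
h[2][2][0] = 'manager'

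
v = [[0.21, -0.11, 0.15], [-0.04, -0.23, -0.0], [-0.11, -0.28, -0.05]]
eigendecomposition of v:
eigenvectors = [[-0.93, -0.14, -0.52], [0.09, 0.55, 0.10], [0.35, 0.82, 0.85]]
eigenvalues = [0.16, -0.22, -0.01]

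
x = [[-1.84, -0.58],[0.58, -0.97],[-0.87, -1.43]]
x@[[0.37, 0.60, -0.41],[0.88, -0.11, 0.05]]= [[-1.19,-1.04,0.73],  [-0.64,0.45,-0.29],  [-1.58,-0.36,0.29]]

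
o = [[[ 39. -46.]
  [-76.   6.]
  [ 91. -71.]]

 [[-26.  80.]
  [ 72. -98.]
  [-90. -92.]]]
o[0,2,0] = 91.0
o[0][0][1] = -46.0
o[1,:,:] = [[-26.0, 80.0], [72.0, -98.0], [-90.0, -92.0]]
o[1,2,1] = -92.0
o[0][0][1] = -46.0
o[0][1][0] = -76.0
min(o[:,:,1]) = -98.0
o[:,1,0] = [-76.0, 72.0]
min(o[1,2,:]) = -92.0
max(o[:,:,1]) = 80.0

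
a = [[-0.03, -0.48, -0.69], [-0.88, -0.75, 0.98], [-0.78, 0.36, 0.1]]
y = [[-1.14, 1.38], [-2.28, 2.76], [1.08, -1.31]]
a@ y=[[0.38,-0.46], [3.77,-4.57], [0.18,-0.21]]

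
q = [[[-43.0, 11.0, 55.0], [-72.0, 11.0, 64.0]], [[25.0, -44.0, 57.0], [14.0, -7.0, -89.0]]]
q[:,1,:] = [[-72.0, 11.0, 64.0], [14.0, -7.0, -89.0]]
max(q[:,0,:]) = 57.0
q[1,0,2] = 57.0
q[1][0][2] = 57.0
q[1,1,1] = -7.0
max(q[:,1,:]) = 64.0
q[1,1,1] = -7.0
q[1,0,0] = 25.0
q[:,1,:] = [[-72.0, 11.0, 64.0], [14.0, -7.0, -89.0]]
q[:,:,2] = [[55.0, 64.0], [57.0, -89.0]]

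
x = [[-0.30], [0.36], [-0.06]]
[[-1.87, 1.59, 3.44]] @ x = [[0.93]]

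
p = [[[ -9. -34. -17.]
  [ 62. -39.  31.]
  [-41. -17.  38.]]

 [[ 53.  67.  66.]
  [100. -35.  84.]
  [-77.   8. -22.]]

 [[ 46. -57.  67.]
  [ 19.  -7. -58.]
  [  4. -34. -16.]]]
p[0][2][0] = -41.0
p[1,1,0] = 100.0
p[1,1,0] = 100.0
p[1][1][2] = 84.0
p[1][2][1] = 8.0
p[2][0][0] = 46.0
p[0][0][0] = -9.0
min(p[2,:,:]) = -58.0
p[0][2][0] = -41.0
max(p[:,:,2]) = 84.0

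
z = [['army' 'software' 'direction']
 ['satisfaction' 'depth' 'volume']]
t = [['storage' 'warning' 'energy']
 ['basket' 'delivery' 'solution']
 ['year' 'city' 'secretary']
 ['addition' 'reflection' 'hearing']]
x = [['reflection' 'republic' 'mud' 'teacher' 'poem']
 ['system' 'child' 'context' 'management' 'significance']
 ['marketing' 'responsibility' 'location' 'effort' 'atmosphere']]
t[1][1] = 'delivery'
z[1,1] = 'depth'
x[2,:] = ['marketing', 'responsibility', 'location', 'effort', 'atmosphere']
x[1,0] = 'system'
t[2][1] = 'city'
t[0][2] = 'energy'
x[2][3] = 'effort'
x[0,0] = 'reflection'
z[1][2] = 'volume'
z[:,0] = ['army', 'satisfaction']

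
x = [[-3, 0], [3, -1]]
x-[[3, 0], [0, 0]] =[[-6, 0], [3, -1]]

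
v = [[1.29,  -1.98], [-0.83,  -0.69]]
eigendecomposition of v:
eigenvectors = [[0.95, 0.60], [-0.30, 0.8]]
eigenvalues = [1.92, -1.32]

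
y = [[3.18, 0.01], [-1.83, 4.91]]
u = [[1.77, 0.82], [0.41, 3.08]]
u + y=[[4.95, 0.83], [-1.42, 7.99]]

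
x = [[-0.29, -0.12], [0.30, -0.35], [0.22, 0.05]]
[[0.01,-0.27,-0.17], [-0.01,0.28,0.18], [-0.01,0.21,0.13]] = x@[[-0.03, 0.93, 0.6], [0.0, 0.01, 0.0]]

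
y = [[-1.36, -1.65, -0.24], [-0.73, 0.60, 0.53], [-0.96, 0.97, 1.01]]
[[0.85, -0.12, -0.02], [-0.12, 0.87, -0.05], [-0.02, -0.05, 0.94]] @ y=[[-1.05, -1.49, -0.29], [-0.42, 0.67, 0.44], [-0.84, 0.91, 0.93]]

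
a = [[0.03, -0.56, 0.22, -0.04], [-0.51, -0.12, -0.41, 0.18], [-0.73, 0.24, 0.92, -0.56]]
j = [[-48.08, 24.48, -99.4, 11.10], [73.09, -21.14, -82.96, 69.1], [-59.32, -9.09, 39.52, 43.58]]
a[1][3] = 0.181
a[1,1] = -0.124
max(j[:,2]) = 39.52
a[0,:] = [0.027, -0.555, 0.217, -0.041]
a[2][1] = 0.238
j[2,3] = 43.58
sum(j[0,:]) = -111.9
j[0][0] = -48.08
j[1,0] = 73.09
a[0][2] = 0.217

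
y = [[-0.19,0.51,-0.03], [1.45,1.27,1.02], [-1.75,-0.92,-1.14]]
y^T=[[-0.19, 1.45, -1.75], [0.51, 1.27, -0.92], [-0.03, 1.02, -1.14]]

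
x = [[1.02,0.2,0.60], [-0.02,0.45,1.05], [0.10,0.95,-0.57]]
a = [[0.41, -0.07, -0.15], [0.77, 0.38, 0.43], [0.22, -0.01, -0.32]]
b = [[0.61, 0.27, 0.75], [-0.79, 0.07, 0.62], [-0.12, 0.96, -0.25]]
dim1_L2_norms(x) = [1.2, 1.14, 1.11]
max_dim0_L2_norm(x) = 1.34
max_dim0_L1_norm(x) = 2.22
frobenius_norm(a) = 1.13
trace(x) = 0.90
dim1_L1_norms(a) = [0.63, 1.58, 0.55]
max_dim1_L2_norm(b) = 1.01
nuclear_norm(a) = 1.62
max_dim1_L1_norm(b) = 1.63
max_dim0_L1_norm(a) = 1.4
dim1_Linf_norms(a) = [0.41, 0.77, 0.32]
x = b + a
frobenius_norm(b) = 1.74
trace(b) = 0.43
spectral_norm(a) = 1.00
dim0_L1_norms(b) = [1.52, 1.3, 1.62]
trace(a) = 0.47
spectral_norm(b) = 1.01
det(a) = -0.06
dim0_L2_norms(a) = [0.9, 0.39, 0.56]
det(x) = -1.30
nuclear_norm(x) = 3.37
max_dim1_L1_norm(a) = 1.58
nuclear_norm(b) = 3.01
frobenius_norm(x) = 2.00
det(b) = -1.01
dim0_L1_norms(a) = [1.4, 0.46, 0.9]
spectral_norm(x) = 1.45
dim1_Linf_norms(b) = [0.75, 0.79, 0.96]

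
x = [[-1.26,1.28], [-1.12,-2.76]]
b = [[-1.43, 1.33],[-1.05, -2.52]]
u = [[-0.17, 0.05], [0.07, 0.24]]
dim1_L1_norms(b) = [2.76, 3.57]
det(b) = 5.00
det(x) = 4.91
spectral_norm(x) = 3.10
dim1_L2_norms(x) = [1.8, 2.98]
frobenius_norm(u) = 0.31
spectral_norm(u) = 0.25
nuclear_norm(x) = 4.68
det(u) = -0.04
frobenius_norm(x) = 3.48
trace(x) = -4.02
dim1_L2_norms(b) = [1.95, 2.73]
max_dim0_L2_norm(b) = 2.85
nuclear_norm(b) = 4.61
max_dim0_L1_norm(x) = 4.04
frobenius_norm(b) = 3.36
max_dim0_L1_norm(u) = 0.29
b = u + x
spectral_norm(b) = 2.87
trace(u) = 0.07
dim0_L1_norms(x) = [2.38, 4.04]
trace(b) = -3.95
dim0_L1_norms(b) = [2.48, 3.85]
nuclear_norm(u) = 0.43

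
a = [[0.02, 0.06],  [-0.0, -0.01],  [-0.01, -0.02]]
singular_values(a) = [0.07, 0.0]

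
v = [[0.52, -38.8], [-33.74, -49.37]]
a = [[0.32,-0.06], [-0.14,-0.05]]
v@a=[[5.60, 1.91], [-3.89, 4.49]]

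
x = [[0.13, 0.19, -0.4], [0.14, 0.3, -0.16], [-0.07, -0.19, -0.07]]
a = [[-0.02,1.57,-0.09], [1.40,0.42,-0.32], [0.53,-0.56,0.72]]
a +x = [[0.11, 1.76, -0.49], [1.54, 0.72, -0.48], [0.46, -0.75, 0.65]]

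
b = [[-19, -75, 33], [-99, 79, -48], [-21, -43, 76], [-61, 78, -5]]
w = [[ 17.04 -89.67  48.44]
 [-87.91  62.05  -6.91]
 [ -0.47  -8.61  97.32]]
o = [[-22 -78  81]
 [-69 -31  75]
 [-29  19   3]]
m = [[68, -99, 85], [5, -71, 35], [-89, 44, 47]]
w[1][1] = 62.05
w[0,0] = 17.04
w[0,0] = 17.04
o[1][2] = 75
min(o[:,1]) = -78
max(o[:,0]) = -22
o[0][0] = -22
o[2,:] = [-29, 19, 3]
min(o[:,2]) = 3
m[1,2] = 35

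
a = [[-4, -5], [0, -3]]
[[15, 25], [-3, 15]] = a @ [[-5, 0], [1, -5]]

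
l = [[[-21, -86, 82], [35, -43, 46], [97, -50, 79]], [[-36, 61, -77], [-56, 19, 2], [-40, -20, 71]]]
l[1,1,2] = 2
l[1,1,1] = 19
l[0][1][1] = -43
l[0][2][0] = 97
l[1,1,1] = 19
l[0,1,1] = -43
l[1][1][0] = -56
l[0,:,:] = [[-21, -86, 82], [35, -43, 46], [97, -50, 79]]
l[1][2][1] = -20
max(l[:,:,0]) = 97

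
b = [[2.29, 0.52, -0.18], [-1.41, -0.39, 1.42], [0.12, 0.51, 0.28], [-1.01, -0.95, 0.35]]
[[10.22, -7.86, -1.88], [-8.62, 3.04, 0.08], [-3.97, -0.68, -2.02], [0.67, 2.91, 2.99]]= b @ [[6.11, -3.6, -0.13], [-8.01, 0.26, -3.38], [-2.20, -1.36, -1.00]]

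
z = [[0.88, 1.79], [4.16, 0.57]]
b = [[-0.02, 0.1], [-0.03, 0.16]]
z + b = [[0.86, 1.89], [4.13, 0.73]]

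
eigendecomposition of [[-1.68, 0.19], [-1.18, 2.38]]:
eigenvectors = [[-0.96, -0.05], [-0.28, -1.00]]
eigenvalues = [-1.62, 2.32]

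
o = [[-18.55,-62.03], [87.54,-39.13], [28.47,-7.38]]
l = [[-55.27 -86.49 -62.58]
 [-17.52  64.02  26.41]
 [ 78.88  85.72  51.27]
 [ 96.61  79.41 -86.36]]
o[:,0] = [-18.55, 87.54, 28.47]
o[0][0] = -18.55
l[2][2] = 51.27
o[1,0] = 87.54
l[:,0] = [-55.27, -17.52, 78.88, 96.61]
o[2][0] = 28.47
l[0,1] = -86.49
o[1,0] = 87.54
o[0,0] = -18.55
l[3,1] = 79.41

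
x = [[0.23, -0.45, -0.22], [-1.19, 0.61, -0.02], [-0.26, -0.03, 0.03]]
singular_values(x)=[1.42, 0.37, 0.11]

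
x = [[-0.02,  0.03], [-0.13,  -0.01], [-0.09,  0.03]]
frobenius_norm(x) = 0.17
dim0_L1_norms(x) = [0.24, 0.07]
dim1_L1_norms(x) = [0.05, 0.14, 0.12]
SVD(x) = [[-0.14, 0.68], [-0.8, -0.50], [-0.58, 0.54]] @ diag([0.159903087653304, 0.04160531887799663]) @ [[1.0,-0.08], [0.08,1.00]]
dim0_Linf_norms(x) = [0.13, 0.03]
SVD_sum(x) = [[-0.02,0.0], [-0.13,0.01], [-0.09,0.01]] + [[0.0, 0.03], [-0.00, -0.02], [0.00, 0.02]]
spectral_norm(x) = 0.16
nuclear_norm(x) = 0.20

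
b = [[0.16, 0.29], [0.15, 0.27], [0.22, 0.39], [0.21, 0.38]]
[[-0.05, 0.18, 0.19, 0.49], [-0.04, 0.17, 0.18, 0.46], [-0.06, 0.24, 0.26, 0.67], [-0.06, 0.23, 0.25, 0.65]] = b @ [[-0.49, -0.88, 0.41, 0.72], [0.11, 1.1, 0.43, 1.3]]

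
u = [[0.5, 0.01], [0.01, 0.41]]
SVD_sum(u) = [[0.5, 0.05],[0.05, 0.01]] + [[0.00, -0.04], [-0.04, 0.4]]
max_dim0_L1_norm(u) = 0.51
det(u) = 0.20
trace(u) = 0.91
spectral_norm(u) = 0.50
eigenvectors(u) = [[0.99, -0.11], [0.11, 0.99]]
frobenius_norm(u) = 0.65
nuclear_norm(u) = 0.91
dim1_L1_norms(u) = [0.51, 0.42]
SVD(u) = [[-0.99, -0.11],[-0.11, 0.99]] @ diag([0.5010977222864643, 0.4089022777135356]) @ [[-0.99, -0.11], [-0.11, 0.99]]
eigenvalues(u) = [0.5, 0.41]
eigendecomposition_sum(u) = [[0.5, 0.05], [0.05, 0.01]] + [[0.00, -0.04], [-0.04, 0.4]]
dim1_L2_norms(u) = [0.5, 0.41]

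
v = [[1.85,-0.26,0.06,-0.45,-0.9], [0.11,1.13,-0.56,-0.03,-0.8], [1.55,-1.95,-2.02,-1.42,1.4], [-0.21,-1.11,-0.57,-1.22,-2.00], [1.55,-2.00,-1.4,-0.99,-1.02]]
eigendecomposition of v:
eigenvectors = [[0.04-0.22j, 0.04+0.22j, -0.17+0.00j, -0.16+0.07j, (-0.16-0.07j)], [(0.77+0j), 0.77-0.00j, -0.14+0.00j, 0.07+0.12j, 0.07-0.12j], [-0.49-0.13j, -0.49+0.13j, -0.28+0.00j, (0.49-0.12j), 0.49+0.12j], [0.09j, 0.00-0.09j, -0.76+0.00j, -0.77+0.00j, (-0.77-0j)], [-0.29-0.07j, (-0.29+0.07j), (-0.55+0j), (-0.02+0.32j), (-0.02-0.32j)]]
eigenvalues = [(1.79+0.14j), (1.79-0.14j), (-3.14+0j), (-0.86+0.94j), (-0.86-0.94j)]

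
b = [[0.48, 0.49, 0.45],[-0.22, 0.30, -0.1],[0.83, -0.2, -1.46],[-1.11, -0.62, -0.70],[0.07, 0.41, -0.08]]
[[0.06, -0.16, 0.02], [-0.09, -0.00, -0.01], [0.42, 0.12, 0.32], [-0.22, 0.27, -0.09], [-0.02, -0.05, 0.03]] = b @ [[0.32, -0.1, 0.15], [-0.11, -0.12, 0.03], [-0.09, -0.12, -0.14]]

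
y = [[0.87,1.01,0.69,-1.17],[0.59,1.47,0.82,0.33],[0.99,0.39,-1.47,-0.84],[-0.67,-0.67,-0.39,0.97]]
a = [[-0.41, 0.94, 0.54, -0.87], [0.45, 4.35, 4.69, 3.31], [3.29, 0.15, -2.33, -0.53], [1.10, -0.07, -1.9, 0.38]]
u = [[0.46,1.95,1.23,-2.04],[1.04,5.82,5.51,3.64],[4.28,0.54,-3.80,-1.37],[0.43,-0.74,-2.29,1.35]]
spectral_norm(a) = 7.55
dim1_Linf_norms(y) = [1.17, 1.47, 1.47, 0.97]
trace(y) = 1.84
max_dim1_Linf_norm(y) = 1.47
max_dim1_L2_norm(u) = 8.86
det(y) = 0.01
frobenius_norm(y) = 3.59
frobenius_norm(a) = 8.70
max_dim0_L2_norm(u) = 7.18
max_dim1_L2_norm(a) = 7.22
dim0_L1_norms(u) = [6.21, 9.05, 12.83, 8.4]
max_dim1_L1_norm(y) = 3.74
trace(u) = 3.83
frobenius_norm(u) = 11.44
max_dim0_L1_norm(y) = 3.54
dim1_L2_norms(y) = [1.9, 1.81, 2.0, 1.41]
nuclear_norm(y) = 5.85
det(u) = 103.96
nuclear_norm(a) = 13.73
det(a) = 31.54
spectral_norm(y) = 2.77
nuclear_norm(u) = 18.91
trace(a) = 1.99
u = y + a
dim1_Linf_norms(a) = [0.94, 4.69, 3.29, 1.9]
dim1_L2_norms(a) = [1.45, 7.22, 4.07, 2.23]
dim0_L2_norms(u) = [4.45, 6.21, 7.18, 4.59]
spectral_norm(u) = 9.44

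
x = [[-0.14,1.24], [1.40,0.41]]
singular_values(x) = [1.51, 1.19]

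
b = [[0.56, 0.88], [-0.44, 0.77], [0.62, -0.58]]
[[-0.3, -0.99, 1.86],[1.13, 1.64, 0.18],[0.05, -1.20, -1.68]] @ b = [[1.42, -2.11], [0.02, 2.15], [-0.49, 0.09]]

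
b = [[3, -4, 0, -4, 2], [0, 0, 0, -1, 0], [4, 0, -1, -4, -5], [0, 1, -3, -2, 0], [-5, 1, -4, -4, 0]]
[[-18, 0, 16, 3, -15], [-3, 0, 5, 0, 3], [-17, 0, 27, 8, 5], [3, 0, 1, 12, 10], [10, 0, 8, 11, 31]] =b @ [[-2, 0, 0, 1, -3], [0, 0, 0, 0, 4], [-3, 0, 3, -4, 0], [3, 0, -5, 0, -3], [0, 0, -2, 0, -1]]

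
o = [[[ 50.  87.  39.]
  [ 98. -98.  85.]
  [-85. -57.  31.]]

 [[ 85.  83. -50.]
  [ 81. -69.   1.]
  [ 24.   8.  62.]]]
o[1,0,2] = -50.0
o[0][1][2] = 85.0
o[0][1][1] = -98.0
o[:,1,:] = [[98.0, -98.0, 85.0], [81.0, -69.0, 1.0]]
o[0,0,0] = 50.0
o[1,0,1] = 83.0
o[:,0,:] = [[50.0, 87.0, 39.0], [85.0, 83.0, -50.0]]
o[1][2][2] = 62.0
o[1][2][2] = 62.0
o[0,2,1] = -57.0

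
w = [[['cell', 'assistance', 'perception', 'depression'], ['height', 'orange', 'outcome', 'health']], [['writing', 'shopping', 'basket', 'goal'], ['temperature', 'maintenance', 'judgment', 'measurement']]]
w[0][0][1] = 'assistance'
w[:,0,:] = [['cell', 'assistance', 'perception', 'depression'], ['writing', 'shopping', 'basket', 'goal']]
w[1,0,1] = 'shopping'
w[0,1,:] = ['height', 'orange', 'outcome', 'health']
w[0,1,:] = ['height', 'orange', 'outcome', 'health']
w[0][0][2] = 'perception'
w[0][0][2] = 'perception'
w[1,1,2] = 'judgment'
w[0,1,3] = 'health'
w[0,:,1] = ['assistance', 'orange']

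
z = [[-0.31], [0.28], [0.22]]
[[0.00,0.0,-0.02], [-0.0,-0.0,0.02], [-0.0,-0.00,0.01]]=z @ [[-0.01, -0.01, 0.06]]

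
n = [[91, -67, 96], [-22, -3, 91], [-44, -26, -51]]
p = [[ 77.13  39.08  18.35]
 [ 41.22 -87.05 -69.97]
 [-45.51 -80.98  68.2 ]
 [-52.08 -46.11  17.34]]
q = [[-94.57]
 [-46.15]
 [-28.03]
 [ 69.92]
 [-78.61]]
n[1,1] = -3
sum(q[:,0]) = -177.44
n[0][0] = 91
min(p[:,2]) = -69.97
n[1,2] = 91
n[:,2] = [96, 91, -51]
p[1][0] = 41.22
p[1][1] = -87.05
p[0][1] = 39.08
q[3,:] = [69.92]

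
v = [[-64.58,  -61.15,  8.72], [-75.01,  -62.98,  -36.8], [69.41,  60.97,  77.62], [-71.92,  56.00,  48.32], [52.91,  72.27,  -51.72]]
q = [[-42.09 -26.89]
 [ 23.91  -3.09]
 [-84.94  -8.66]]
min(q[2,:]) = -84.94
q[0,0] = -42.09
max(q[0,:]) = -26.89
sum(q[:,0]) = -103.12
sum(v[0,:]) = -117.00999999999999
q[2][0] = -84.94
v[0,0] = -64.58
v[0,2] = 8.72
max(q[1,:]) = 23.91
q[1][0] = 23.91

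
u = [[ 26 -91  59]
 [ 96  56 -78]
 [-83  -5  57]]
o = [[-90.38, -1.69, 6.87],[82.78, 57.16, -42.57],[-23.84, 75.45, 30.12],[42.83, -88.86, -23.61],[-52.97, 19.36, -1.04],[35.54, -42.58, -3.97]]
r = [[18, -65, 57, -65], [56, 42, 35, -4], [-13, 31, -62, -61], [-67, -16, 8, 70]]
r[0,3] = -65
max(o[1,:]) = 82.78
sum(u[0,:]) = -6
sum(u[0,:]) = -6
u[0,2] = 59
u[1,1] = 56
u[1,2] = -78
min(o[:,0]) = -90.38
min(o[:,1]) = -88.86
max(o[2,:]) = 75.45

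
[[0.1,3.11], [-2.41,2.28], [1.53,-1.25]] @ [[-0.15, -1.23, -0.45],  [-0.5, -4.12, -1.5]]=[[-1.57, -12.94, -4.71],  [-0.78, -6.43, -2.34],  [0.4, 3.27, 1.19]]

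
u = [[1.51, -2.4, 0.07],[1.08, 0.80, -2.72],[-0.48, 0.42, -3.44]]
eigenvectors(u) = [[(0.79+0j), 0.79-0.00j, (0.23+0j)], [0.13-0.59j, 0.13+0.59j, (0.49+0j)], [(-0.08-0.02j), -0.08+0.02j, 0.84+0.00j]]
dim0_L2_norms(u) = [1.92, 2.56, 4.39]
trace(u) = -1.13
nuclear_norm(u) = 8.45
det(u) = -14.42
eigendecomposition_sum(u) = [[0.80+0.69j, (-1.22+0.77j), 0.49-0.64j], [(0.64-0.48j), (0.36+1.03j), -0.39-0.47j], [(-0.06-0.09j), (0.15-0.04j), -0.07+0.05j]] + [[0.80-0.69j, (-1.22-0.77j), (0.49+0.64j)], [(0.64+0.48j), 0.36-1.03j, (-0.39+0.47j)], [-0.06+0.09j, (0.15+0.04j), -0.07-0.05j]] + [[-0.10+0.00j, (0.04-0j), (-0.91+0j)], [(-0.21+0j), (0.08-0j), -1.94+0.00j], [(-0.36+0j), (0.13-0j), (-3.3+0j)]]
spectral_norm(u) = 4.50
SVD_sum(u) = [[-0.01, -0.17, 0.64], [0.06, 0.75, -2.76], [0.07, 0.9, -3.3]] + [[1.65, -2.14, -0.54], [0.34, -0.44, -0.11], [0.04, -0.05, -0.01]] + [[-0.13, -0.09, -0.03], [0.68, 0.49, 0.15], [-0.59, -0.43, -0.13]]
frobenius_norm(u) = 5.43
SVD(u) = [[-0.15, -0.98, 0.14], [0.63, -0.2, -0.75], [0.76, -0.02, 0.65]] @ diag([4.5046382326461964, 2.8109031141499954, 1.1389723771207088]) @ [[0.02, 0.26, -0.96], [-0.60, 0.78, 0.20], [-0.8, -0.57, -0.17]]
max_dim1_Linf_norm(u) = 3.44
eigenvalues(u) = [(1.1+1.77j), (1.1-1.77j), (-3.33+0j)]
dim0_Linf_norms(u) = [1.51, 2.4, 3.44]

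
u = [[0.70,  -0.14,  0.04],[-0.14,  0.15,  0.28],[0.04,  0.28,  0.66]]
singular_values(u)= [0.79, 0.72, 0.0]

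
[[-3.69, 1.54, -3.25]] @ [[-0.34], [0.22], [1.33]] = [[-2.73]]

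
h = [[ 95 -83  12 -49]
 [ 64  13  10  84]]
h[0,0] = 95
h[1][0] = 64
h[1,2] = 10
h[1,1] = 13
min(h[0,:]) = -83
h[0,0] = 95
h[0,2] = 12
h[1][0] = 64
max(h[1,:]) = 84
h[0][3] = -49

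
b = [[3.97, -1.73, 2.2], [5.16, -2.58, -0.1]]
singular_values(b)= [7.32, 1.8]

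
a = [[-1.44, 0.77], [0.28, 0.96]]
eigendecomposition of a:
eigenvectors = [[-0.99, -0.3], [0.11, -0.96]]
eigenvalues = [-1.53, 1.05]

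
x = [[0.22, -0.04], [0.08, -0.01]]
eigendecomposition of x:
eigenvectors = [[0.94, 0.18], [0.35, 0.98]]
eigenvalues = [0.21, 0.0]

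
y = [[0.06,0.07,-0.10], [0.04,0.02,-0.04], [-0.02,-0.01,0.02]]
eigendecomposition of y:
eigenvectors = [[0.87,0.8,0.33], [0.44,-0.53,0.67], [-0.22,0.27,0.67]]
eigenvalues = [0.12, -0.02, 0.0]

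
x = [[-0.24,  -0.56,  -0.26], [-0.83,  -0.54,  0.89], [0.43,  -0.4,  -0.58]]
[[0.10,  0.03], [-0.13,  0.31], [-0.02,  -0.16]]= x @[[-0.45, -0.22], [0.21, -0.02], [-0.44, 0.13]]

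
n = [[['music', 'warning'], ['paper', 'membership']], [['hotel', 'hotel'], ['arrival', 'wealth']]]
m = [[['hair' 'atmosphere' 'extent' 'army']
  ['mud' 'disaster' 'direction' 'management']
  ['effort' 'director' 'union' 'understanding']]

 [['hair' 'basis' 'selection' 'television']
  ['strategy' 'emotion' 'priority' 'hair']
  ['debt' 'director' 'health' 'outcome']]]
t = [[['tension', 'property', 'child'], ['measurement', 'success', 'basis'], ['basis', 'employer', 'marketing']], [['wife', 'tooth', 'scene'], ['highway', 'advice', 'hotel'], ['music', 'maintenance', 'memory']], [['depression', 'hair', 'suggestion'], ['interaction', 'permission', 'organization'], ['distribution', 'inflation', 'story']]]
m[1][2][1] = 'director'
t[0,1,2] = 'basis'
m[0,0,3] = 'army'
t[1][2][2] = 'memory'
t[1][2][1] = 'maintenance'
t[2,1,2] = 'organization'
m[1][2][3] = 'outcome'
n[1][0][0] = 'hotel'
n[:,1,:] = [['paper', 'membership'], ['arrival', 'wealth']]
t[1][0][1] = 'tooth'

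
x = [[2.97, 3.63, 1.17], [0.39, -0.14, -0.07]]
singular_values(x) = [4.84, 0.4]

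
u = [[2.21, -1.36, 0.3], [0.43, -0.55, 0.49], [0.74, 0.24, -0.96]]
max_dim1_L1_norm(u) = 3.87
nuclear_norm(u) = 4.00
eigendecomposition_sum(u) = [[2.25, -1.20, 0.03], [0.50, -0.27, 0.01], [0.60, -0.32, 0.01]] + [[0.0,-0.00,-0.0], [0.00,-0.0,-0.00], [0.0,-0.00,-0.0]] + [[-0.04, -0.16, 0.27], [-0.07, -0.28, 0.48], [0.14, 0.56, -0.97]]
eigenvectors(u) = [[-0.94, 0.4, -0.24], [-0.21, 0.77, -0.43], [-0.25, 0.5, 0.87]]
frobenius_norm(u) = 3.01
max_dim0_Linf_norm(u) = 2.21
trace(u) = 0.70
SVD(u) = [[-0.96,-0.04,-0.29], [-0.25,-0.39,0.89], [-0.15,0.92,0.36]] @ diag([2.7345848959405576, 1.2649280290580527, 0.0015900305281480078]) @ [[-0.85, 0.51, -0.10], [0.33, 0.39, -0.86], [-0.4, -0.77, -0.50]]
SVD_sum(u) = [[2.23, -1.34, 0.25], [0.59, -0.36, 0.07], [0.35, -0.21, 0.04]] + [[-0.02, -0.02, 0.05], [-0.16, -0.19, 0.42], [0.39, 0.45, -1.00]] + [[0.0, 0.0, 0.0], [-0.00, -0.00, -0.0], [-0.0, -0.0, -0.00]]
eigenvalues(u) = [1.99, -0.0, -1.29]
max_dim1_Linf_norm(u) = 2.21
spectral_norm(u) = 2.73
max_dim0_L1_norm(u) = 3.38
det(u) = 0.01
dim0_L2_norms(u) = [2.37, 1.49, 1.12]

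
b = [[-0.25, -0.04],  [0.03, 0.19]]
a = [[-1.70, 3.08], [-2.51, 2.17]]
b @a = [[0.53,-0.86], [-0.53,0.5]]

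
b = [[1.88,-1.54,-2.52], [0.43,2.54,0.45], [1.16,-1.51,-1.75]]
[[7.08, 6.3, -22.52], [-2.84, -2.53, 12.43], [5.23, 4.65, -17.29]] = b @ [[3.27, -0.86, -4.72], [-1.80, -0.33, 5.31], [0.73, -2.94, 2.17]]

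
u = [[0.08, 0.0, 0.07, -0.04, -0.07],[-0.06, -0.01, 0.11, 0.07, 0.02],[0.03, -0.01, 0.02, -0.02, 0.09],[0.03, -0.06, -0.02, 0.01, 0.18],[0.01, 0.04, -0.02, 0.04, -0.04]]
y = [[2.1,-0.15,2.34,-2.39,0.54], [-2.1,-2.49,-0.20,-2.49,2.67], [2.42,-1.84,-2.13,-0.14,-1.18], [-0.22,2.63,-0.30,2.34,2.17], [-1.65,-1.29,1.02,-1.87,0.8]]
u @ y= [[0.46,-0.16,-0.02,-0.16,-0.18],[0.11,-0.01,-0.37,0.28,-0.02],[-0.01,-0.19,0.13,-0.26,-0.01],[-0.16,-0.02,0.31,-0.23,0.05],[-0.05,0.09,0.01,0.05,0.19]]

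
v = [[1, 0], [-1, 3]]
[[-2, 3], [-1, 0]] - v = [[-3, 3], [0, -3]]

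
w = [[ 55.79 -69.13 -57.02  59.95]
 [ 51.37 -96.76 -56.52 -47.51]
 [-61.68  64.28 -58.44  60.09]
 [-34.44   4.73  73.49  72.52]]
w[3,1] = 4.73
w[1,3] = -47.51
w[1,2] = -56.52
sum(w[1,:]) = -149.42000000000002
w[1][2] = -56.52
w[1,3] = -47.51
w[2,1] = 64.28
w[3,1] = 4.73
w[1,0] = 51.37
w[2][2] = -58.44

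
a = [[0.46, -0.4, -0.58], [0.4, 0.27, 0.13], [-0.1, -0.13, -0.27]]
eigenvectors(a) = [[(0.21+0.57j), 0.21-0.57j, 0.37+0.00j], [0.77+0.00j, 0.77-0.00j, -0.50+0.00j], [-0.20+0.00j, (-0.2-0j), 0.79+0.00j]]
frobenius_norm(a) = 1.03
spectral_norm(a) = 0.87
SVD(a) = [[-0.97,  -0.15,  -0.21], [0.05,  -0.91,  0.41], [-0.25,  0.39,  0.89]] @ diag([0.8661180552975444, 0.5445466261605767, 0.10444369882732521]) @ [[-0.46,0.50,0.73], [-0.87,-0.43,-0.25], [-0.19,0.75,-0.63]]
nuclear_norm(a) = 1.52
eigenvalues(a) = [(0.35+0.3j), (0.35-0.3j), (-0.24+0j)]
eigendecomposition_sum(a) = [[(0.23+0.08j), (-0.18+0.16j), -0.22+0.06j], [(0.2-0.23j), 0.11+0.29j, -0.02+0.29j], [(-0.05+0.06j), (-0.03-0.07j), 0.01-0.07j]] + [[(0.23-0.08j), (-0.18-0.16j), (-0.22-0.06j)],[0.20+0.23j, 0.11-0.29j, (-0.02-0.29j)],[(-0.05-0.06j), -0.03+0.07j, 0.01+0.07j]] + [[-0j, -0.03-0.00j, (-0.13+0j)], [-0.00+0.00j, 0.05+0.00j, (0.18-0j)], [0.00-0.00j, (-0.07-0j), -0.28+0.00j]]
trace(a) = 0.46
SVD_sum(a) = [[0.38, -0.42, -0.61], [-0.02, 0.02, 0.03], [0.10, -0.11, -0.16]] + [[0.07,0.04,0.02],  [0.43,0.21,0.12],  [-0.18,-0.09,-0.05]] + [[0.0, -0.02, 0.01], [-0.01, 0.03, -0.03], [-0.02, 0.07, -0.06]]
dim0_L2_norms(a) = [0.62, 0.5, 0.65]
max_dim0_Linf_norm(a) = 0.58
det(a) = -0.05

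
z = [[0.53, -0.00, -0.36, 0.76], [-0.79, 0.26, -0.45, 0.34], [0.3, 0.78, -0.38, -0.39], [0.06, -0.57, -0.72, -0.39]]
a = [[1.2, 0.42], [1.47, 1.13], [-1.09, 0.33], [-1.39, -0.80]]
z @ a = [[-0.03,-0.5], [-0.55,-0.46], [2.46,1.19], [0.56,-0.54]]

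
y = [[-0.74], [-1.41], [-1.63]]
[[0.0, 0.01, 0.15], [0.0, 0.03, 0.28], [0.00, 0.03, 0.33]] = y@ [[-0.00,-0.02,-0.20]]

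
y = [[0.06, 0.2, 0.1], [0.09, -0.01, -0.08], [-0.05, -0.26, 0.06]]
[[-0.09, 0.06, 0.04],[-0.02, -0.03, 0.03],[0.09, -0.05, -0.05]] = y@[[-0.30, -0.12, 0.27], [-0.31, 0.25, 0.14], [-0.09, 0.19, -0.06]]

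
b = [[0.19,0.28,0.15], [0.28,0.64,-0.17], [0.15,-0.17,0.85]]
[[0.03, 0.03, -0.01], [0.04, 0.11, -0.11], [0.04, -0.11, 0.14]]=b@[[-0.15, 0.05, 0.08],[0.16, 0.12, -0.17],[0.11, -0.11, 0.12]]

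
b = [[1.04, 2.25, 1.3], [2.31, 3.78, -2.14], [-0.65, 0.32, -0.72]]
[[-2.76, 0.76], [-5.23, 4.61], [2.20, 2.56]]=b@[[-2.97,-1.91], [0.29,1.81], [-0.25,-1.02]]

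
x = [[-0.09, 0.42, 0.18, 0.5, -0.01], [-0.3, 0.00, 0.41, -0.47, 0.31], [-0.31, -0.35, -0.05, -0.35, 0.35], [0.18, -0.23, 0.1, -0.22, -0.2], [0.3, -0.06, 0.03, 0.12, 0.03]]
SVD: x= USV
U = [[0.49,  0.66,  0.06,  0.12,  0.55],[-0.59,  0.55,  0.54,  0.08,  -0.21],[-0.61,  0.04,  -0.57,  0.28,  0.48],[-0.14,  -0.45,  0.58,  -0.17,  0.64],[0.14,  -0.23,  0.22,  0.93,  -0.08]]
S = [1.04, 0.68, 0.42, 0.25, 0.12]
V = [[0.33, 0.43, -0.13, 0.75, -0.36],[-0.57, 0.56, 0.43, 0.19, 0.38],[0.42, 0.18, 0.77, -0.31, -0.33],[0.51, -0.25, 0.22, 0.3, 0.73],[-0.36, -0.64, 0.41, 0.46, -0.28]]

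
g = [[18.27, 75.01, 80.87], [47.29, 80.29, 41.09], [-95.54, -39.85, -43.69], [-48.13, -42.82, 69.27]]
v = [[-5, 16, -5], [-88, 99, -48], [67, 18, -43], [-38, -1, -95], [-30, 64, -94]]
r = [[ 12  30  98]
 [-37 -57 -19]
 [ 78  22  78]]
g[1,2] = 41.09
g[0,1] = 75.01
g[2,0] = -95.54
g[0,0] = 18.27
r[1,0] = -37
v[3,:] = [-38, -1, -95]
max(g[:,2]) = 80.87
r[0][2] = 98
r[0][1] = 30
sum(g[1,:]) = 168.67000000000002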